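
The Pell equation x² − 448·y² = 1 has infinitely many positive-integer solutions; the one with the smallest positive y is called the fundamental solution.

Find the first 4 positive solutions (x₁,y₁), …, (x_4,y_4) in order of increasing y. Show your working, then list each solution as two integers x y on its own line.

127 6
32257 1524
8193151 387090
2081028097 98319336

[21; 6,42] for √448; ℓ=2 ⇒ convergent index 1
a_0=21:  p_0=21·1+0=21,  q_0=21·0+1=1
a_1=6:  p_1=6·21+1=127,  q_1=6·1+0=6
(x₁, y₁) = (127, 6);  127² − 448·6² = 1 ✓
(127+6√448)^2 = 32257 + 1524√448
(127+6√448)^3 = 8193151 + 387090√448
(127+6√448)^4 = 2081028097 + 98319336√448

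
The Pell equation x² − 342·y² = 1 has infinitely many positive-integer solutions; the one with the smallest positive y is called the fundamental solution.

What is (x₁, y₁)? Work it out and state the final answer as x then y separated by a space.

√342 → a₀=18, period (2,36); ℓ=2 even so k=1
a_0=18:  p_0=18·1+0=18,  q_0=18·0+1=1
a_1=2:  p_1=2·18+1=37,  q_1=2·1+0=2
→ (37, 2).  Check: 37²=1369, 342·2²=1368, difference 1.

37 2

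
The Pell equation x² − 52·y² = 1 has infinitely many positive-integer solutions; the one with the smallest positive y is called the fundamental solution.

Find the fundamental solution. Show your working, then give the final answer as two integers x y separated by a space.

d=52: √d = [7; 4,1,2,1,4,14] (ℓ=6, even), read p_5/q_5
k=0  a_k=7  p_k/q_k = 7/1
k=1  a_k=4  p_k/q_k = 29/4
k=2  a_k=1  p_k/q_k = 36/5
…
k=4  a_k=1  p_k/q_k = 137/19
k=5  a_k=4  p_k/q_k = 649/90
→ (649, 90).  Check: 649²=421201, 52·90²=421200, difference 1.

649 90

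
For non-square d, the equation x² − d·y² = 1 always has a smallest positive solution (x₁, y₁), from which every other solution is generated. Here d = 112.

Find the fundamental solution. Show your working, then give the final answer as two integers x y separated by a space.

127 12

[10; 1,1,2,1,1,20] for √112; ℓ=6 ⇒ convergent index 5
step 0: (10, 1)  from 10·(1,0) + (0,1)
step 1: (11, 1)  from 1·(10,1) + (1,0)
…
step 3: (53, 5)  from 2·(21,2) + (11,1)
step 4: (74, 7)  from 1·(53,5) + (21,2)
step 5: (127, 12)  from 1·(74,7) + (53,5)
→ (127, 12).  Check: 127²=16129, 112·12²=16128, difference 1.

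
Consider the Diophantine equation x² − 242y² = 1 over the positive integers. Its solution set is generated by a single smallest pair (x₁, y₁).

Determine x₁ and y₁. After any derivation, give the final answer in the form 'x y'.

√242 = [15; 1,1,3,1,14,1,3,1,1,30, …], period ℓ=10 (even) → k=9
i=0: a=15 ⇒ p=15, q=1
…
i=3: a=3 ⇒ p=109, q=7
…
i=5: a=14 ⇒ p=2069, q=133
i=6: a=1 ⇒ p=2209, q=142
i=7: a=3 ⇒ p=8696, q=559
i=8: a=1 ⇒ p=10905, q=701
i=9: a=1 ⇒ p=19601, q=1260
fundamental: x₁=19601, y₁=1260  (since 384199201 − 242·1587600 = 1)

19601 1260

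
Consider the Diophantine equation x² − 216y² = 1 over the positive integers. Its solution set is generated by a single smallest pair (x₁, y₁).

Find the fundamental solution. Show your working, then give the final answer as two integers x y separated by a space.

485 33

√216 → a₀=14, period (1,2,3,2,1,28); ℓ=6 even so k=5
step 0: (14, 1)  from 14·(1,0) + (0,1)
step 1: (15, 1)  from 1·(14,1) + (1,0)
step 2: (44, 3)  from 2·(15,1) + (14,1)
step 3: (147, 10)  from 3·(44,3) + (15,1)
step 4: (338, 23)  from 2·(147,10) + (44,3)
step 5: (485, 33)  from 1·(338,23) + (147,10)
→ (485, 33).  Check: 485²=235225, 216·33²=235224, difference 1.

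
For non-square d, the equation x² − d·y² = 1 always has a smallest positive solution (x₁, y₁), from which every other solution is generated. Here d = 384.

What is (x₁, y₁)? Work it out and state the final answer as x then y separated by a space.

√384 = [19; 1,1,2,9,2,1,1,38, …], period ℓ=8 (even) → k=7
k=0  a_k=19  p_k/q_k = 19/1
k=1  a_k=1  p_k/q_k = 20/1
k=2  a_k=1  p_k/q_k = 39/2
k=3  a_k=2  p_k/q_k = 98/5
k=4  a_k=9  p_k/q_k = 921/47
…
k=6  a_k=1  p_k/q_k = 2861/146
k=7  a_k=1  p_k/q_k = 4801/245
→ (4801, 245).  Check: 4801²=23049601, 384·245²=23049600, difference 1.

4801 245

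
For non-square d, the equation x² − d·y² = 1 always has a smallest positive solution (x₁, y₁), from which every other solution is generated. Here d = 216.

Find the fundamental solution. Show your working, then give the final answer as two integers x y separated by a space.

d=216: √d = [14; 1,2,3,2,1,28] (ℓ=6, even), read p_5/q_5
i=0: a=14 ⇒ p=14, q=1
i=1: a=1 ⇒ p=15, q=1
i=2: a=2 ⇒ p=44, q=3
i=3: a=3 ⇒ p=147, q=10
i=4: a=2 ⇒ p=338, q=23
i=5: a=1 ⇒ p=485, q=33
(x₁, y₁) = (485, 33);  485² − 216·33² = 1 ✓

485 33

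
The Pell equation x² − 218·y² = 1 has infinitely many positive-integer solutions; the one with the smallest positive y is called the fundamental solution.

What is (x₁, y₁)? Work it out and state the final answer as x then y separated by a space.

126003 8534

[14; 1,3,3,1,28] for √218; ℓ=5 ⇒ convergent index 9
k=0  a_k=14  p_k/q_k = 14/1
…
k=6  a_k=1  p_k/q_k = 7471/506
…
k=8  a_k=3  p_k/q_k = 96370/6527
k=9  a_k=1  p_k/q_k = 126003/8534
→ (126003, 8534).  Check: 126003²=15876756009, 218·8534²=15876756008, difference 1.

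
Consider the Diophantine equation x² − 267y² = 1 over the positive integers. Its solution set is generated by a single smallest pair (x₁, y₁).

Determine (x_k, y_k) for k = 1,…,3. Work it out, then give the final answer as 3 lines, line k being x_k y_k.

√267 → a₀=16, period (2,1,15,1,2,32); ℓ=6 even so k=5
k=0  a_k=16  p_k/q_k = 16/1
k=1  a_k=2  p_k/q_k = 33/2
k=2  a_k=1  p_k/q_k = 49/3
k=3  a_k=15  p_k/q_k = 768/47
k=4  a_k=1  p_k/q_k = 817/50
k=5  a_k=2  p_k/q_k = 2402/147
(x₁, y₁) = (2402, 147);  2402² − 267·147² = 1 ✓
n=2: (2402,147)∘(2402,147) = (2402·2402+267·147·147, 2402·147+147·2402) = (11539207,706188)
n=3: (11539207,706188)∘(2402,147) = (2402·11539207+267·147·706188, 2402·706188+147·11539207) = (55434348026,3392527005)

2402 147
11539207 706188
55434348026 3392527005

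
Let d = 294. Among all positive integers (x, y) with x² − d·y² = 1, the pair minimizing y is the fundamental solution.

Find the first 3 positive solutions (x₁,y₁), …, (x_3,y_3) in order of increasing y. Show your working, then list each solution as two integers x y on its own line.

√294 → a₀=17, period (6,1,4,1,6,34); ℓ=6 even so k=5
a_0=17:  p_0=17·1+0=17,  q_0=17·0+1=1
a_1=6:  p_1=6·17+1=103,  q_1=6·1+0=6
…
a_4=1:  p_4=1·583+120=703,  q_4=1·34+7=41
a_5=6:  p_5=6·703+583=4801,  q_5=6·41+34=280
→ (4801, 280).  Check: 4801²=23049601, 294·280²=23049600, difference 1.
(4801+280√294)^2 = 46099201 + 2688560√294
(4801+280√294)^3 = 442644523201 + 25815552840√294

4801 280
46099201 2688560
442644523201 25815552840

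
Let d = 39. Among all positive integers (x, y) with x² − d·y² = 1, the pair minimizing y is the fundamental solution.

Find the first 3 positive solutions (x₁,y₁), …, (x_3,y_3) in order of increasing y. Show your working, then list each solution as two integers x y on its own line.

[6; 4,12] for √39; ℓ=2 ⇒ convergent index 1
a_0=6:  p_0=6·1+0=6,  q_0=6·0+1=1
a_1=4:  p_1=4·6+1=25,  q_1=4·1+0=4
→ (25, 4).  Check: 25²=625, 39·4²=624, difference 1.
(x_2, y_2) = (25·25 + 39·4·4, 25·4 + 4·25) = (1249, 200)
(x_3, y_3) = (25·1249 + 39·4·200, 25·200 + 4·1249) = (62425, 9996)

25 4
1249 200
62425 9996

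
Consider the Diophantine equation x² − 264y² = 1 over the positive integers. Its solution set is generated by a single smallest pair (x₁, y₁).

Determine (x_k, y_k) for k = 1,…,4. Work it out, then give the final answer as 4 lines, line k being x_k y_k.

65 4
8449 520
1098305 67596
142771201 8786960

[16; 4,32] for √264; ℓ=2 ⇒ convergent index 1
k=0  a_k=16  p_k/q_k = 16/1
k=1  a_k=4  p_k/q_k = 65/4
→ (65, 4).  Check: 65²=4225, 264·4²=4224, difference 1.
k=2:  x_2 = 65·65+264·4·4 = 8449,  y_2 = 65·4+4·65 = 520
k=3:  x_3 = 65·8449+264·4·520 = 1098305,  y_3 = 65·520+4·8449 = 67596
k=4:  x_4 = 65·1098305+264·4·67596 = 142771201,  y_4 = 65·67596+4·1098305 = 8786960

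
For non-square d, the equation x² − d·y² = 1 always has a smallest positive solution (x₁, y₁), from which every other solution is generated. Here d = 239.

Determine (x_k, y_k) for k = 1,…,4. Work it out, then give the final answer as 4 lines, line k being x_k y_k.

√239 = [15; 2,5,1,2,4,15,4,2,1,5,2,30, …], period ℓ=12 (even) → k=11
a_0=15:  p_0=15·1+0=15,  q_0=15·0+1=1
a_1=2:  p_1=2·15+1=31,  q_1=2·1+0=2
…
a_5=4:  p_5=4·572+201=2489,  q_5=4·37+13=161
a_6=15:  p_6=15·2489+572=37907,  q_6=15·161+37=2452
a_7=4:  p_7=4·37907+2489=154117,  q_7=4·2452+161=9969
a_8=2:  p_8=2·154117+37907=346141,  q_8=2·9969+2452=22390
a_9=1:  p_9=1·346141+154117=500258,  q_9=1·22390+9969=32359
a_10=5:  p_10=5·500258+346141=2847431,  q_10=5·32359+22390=184185
a_11=2:  p_11=2·2847431+500258=6195120,  q_11=2·184185+32359=400729
→ (6195120, 400729).  Check: 6195120²=38379511814400, 239·400729²=38379511814399, difference 1.
(6195120+400729√239)^2 = 76759023628799 + 4965128484960√239
(6195120+400729√239)^3 = 951062724926484326640 + 61519133559490389671√239
(6195120+400729√239)^4 = 11783895416893046404284364801 + 762236829394135240588726080√239

6195120 400729
76759023628799 4965128484960
951062724926484326640 61519133559490389671
11783895416893046404284364801 762236829394135240588726080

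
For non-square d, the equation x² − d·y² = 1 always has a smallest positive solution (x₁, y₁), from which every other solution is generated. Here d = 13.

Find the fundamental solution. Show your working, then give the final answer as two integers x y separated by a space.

649 180

√13 = [3; 1,1,1,1,6, …], period ℓ=5 (odd) → k=9
k=0  a_k=3  p_k/q_k = 3/1
k=1  a_k=1  p_k/q_k = 4/1
k=2  a_k=1  p_k/q_k = 7/2
k=3  a_k=1  p_k/q_k = 11/3
k=4  a_k=1  p_k/q_k = 18/5
k=5  a_k=6  p_k/q_k = 119/33
k=6  a_k=1  p_k/q_k = 137/38
k=7  a_k=1  p_k/q_k = 256/71
k=8  a_k=1  p_k/q_k = 393/109
k=9  a_k=1  p_k/q_k = 649/180
fundamental: x₁=649, y₁=180  (since 421201 − 13·32400 = 1)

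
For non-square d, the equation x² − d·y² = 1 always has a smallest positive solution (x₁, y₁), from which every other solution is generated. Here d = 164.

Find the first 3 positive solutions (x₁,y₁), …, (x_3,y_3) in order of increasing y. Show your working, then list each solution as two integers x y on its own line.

2049 160
8396801 655680
34410088449 2686976480

√164 = [12; 1,4,6,4,1,24, …], period ℓ=6 (even) → k=5
step 0: (12, 1)  from 12·(1,0) + (0,1)
step 1: (13, 1)  from 1·(12,1) + (1,0)
…
step 3: (397, 31)  from 6·(64,5) + (13,1)
step 4: (1652, 129)  from 4·(397,31) + (64,5)
step 5: (2049, 160)  from 1·(1652,129) + (397,31)
→ (2049, 160).  Check: 2049²=4198401, 164·160²=4198400, difference 1.
(2049+160√164)^2 = 8396801 + 655680√164
(2049+160√164)^3 = 34410088449 + 2686976480√164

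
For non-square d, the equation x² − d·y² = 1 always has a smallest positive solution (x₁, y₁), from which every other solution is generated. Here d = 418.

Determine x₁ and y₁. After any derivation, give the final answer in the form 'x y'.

33857 1656

√418 → a₀=20, period (2,4,20,4,2,40); ℓ=6 even so k=5
k=0  a_k=20  p_k/q_k = 20/1
k=1  a_k=2  p_k/q_k = 41/2
…
k=3  a_k=20  p_k/q_k = 3721/182
k=4  a_k=4  p_k/q_k = 15068/737
k=5  a_k=2  p_k/q_k = 33857/1656
(x₁, y₁) = (33857, 1656);  33857² − 418·1656² = 1 ✓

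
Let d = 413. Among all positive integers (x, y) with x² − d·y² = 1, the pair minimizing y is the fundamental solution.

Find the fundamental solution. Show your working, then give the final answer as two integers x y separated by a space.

√413 → a₀=20, period (3,9,1,4,1,9,3,40); ℓ=8 even so k=7
k=0  a_k=20  p_k/q_k = 20/1
k=1  a_k=3  p_k/q_k = 61/3
k=2  a_k=9  p_k/q_k = 569/28
k=3  a_k=1  p_k/q_k = 630/31
k=4  a_k=4  p_k/q_k = 3089/152
…
k=6  a_k=9  p_k/q_k = 36560/1799
k=7  a_k=3  p_k/q_k = 113399/5580
(x₁, y₁) = (113399, 5580);  113399² − 413·5580² = 1 ✓

113399 5580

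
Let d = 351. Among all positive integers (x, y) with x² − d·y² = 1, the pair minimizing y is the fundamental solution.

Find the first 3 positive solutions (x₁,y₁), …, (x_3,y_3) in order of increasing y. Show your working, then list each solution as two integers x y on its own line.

62425 3332
7793761249 416000200
973051091875225 51937624966668

√351 = [18; 1,2,1,3,2,2,2,3,1,2,1,36, …], period ℓ=12 (even) → k=11
i=0: a=18 ⇒ p=18, q=1
i=1: a=1 ⇒ p=19, q=1
i=2: a=2 ⇒ p=56, q=3
…
i=6: a=2 ⇒ p=1555, q=83
…
i=8: a=3 ⇒ p=12796, q=683
i=9: a=1 ⇒ p=16543, q=883
i=10: a=2 ⇒ p=45882, q=2449
i=11: a=1 ⇒ p=62425, q=3332
fundamental: x₁=62425, y₁=3332  (since 3896880625 − 351·11102224 = 1)
(x_2, y_2) = (62425·62425 + 351·3332·3332, 62425·3332 + 3332·62425) = (7793761249, 416000200)
(x_3, y_3) = (62425·7793761249 + 351·3332·416000200, 62425·416000200 + 3332·7793761249) = (973051091875225, 51937624966668)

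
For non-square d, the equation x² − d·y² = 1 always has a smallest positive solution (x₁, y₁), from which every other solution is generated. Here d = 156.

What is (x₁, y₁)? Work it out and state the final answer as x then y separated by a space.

[12; 2,24] for √156; ℓ=2 ⇒ convergent index 1
a_0=12:  p_0=12·1+0=12,  q_0=12·0+1=1
a_1=2:  p_1=2·12+1=25,  q_1=2·1+0=2
(x₁, y₁) = (25, 2);  25² − 156·2² = 1 ✓

25 2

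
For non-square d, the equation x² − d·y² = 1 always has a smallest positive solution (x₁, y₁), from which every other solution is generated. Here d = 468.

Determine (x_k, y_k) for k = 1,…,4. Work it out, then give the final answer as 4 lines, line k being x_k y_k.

649 30
842401 38940
1093435849 50544090
1419278889601 65606189880

√468 → a₀=21, period (1,1,1,2,1,1,1,42); ℓ=8 even so k=7
i=0: a=21 ⇒ p=21, q=1
i=1: a=1 ⇒ p=22, q=1
…
i=3: a=1 ⇒ p=65, q=3
…
i=5: a=1 ⇒ p=238, q=11
i=6: a=1 ⇒ p=411, q=19
i=7: a=1 ⇒ p=649, q=30
(x₁, y₁) = (649, 30);  649² − 468·30² = 1 ✓
n=2: (649,30)∘(649,30) = (649·649+468·30·30, 649·30+30·649) = (842401,38940)
n=3: (842401,38940)∘(649,30) = (649·842401+468·30·38940, 649·38940+30·842401) = (1093435849,50544090)
n=4: (1093435849,50544090)∘(649,30) = (649·1093435849+468·30·50544090, 649·50544090+30·1093435849) = (1419278889601,65606189880)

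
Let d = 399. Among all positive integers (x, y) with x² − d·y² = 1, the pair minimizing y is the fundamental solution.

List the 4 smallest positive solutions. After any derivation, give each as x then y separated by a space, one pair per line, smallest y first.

20 1
799 40
31940 1599
1276801 63920

√399 → a₀=19, period (1,38); ℓ=2 even so k=1
i=0: a=19 ⇒ p=19, q=1
i=1: a=1 ⇒ p=20, q=1
(x₁, y₁) = (20, 1);  20² − 399·1² = 1 ✓
(20+1√399)^2 = 799 + 40√399
(20+1√399)^3 = 31940 + 1599√399
(20+1√399)^4 = 1276801 + 63920√399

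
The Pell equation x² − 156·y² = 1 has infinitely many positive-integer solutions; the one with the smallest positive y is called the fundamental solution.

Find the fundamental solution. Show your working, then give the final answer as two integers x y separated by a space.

25 2

d=156: √d = [12; 2,24] (ℓ=2, even), read p_1/q_1
i=0: a=12 ⇒ p=12, q=1
i=1: a=2 ⇒ p=25, q=2
→ (25, 2).  Check: 25²=625, 156·2²=624, difference 1.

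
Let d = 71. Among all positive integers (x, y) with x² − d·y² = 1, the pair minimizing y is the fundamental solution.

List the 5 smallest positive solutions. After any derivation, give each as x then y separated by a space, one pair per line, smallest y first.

3480 413
24220799 2874480
168576757560 20006380387
1173294208396801 139244404619040
8166127521864977400 969141036142138013

√71 = [8; 2,2,1,7,1,2,2,16, …], period ℓ=8 (even) → k=7
i=0: a=8 ⇒ p=8, q=1
i=1: a=2 ⇒ p=17, q=2
i=2: a=2 ⇒ p=42, q=5
…
i=6: a=2 ⇒ p=1483, q=176
i=7: a=2 ⇒ p=3480, q=413
→ (3480, 413).  Check: 3480²=12110400, 71·413²=12110399, difference 1.
(x_2, y_2) = (3480·3480 + 71·413·413, 3480·413 + 413·3480) = (24220799, 2874480)
(x_3, y_3) = (3480·24220799 + 71·413·2874480, 3480·2874480 + 413·24220799) = (168576757560, 20006380387)
(x_4, y_4) = (3480·168576757560 + 71·413·20006380387, 3480·20006380387 + 413·168576757560) = (1173294208396801, 139244404619040)
(x_5, y_5) = (3480·1173294208396801 + 71·413·139244404619040, 3480·139244404619040 + 413·1173294208396801) = (8166127521864977400, 969141036142138013)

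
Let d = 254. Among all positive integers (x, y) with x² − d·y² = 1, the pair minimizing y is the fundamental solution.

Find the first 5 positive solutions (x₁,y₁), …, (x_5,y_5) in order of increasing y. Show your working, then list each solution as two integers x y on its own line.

√254 = [15; 1,14,1,30, …], period ℓ=4 (even) → k=3
k=0  a_k=15  p_k/q_k = 15/1
k=1  a_k=1  p_k/q_k = 16/1
k=2  a_k=14  p_k/q_k = 239/15
k=3  a_k=1  p_k/q_k = 255/16
→ (255, 16).  Check: 255²=65025, 254·16²=65024, difference 1.
(255+16√254)^2 = 130049 + 8160√254
(255+16√254)^3 = 66324735 + 4161584√254
(255+16√254)^4 = 33825484801 + 2122399680√254
(255+16√254)^5 = 17250930923775 + 1082419675216√254

255 16
130049 8160
66324735 4161584
33825484801 2122399680
17250930923775 1082419675216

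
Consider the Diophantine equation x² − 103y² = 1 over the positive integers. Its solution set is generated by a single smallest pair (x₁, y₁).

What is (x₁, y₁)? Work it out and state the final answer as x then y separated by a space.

227528 22419

d=103: √d = [10; 6,1,2,1,1,9,1,1,2,1,6,20] (ℓ=12, even), read p_11/q_11
k=0  a_k=10  p_k/q_k = 10/1
…
k=3  a_k=2  p_k/q_k = 203/20
…
k=7  a_k=1  p_k/q_k = 5044/497
…
k=9  a_k=2  p_k/q_k = 24266/2391
k=10  a_k=1  p_k/q_k = 33877/3338
k=11  a_k=6  p_k/q_k = 227528/22419
(x₁, y₁) = (227528, 22419);  227528² − 103·22419² = 1 ✓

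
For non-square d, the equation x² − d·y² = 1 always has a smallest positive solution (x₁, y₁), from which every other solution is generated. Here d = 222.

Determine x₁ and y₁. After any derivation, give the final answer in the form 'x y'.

[14; 1,8,1,28] for √222; ℓ=4 ⇒ convergent index 3
i=0: a=14 ⇒ p=14, q=1
…
i=2: a=8 ⇒ p=134, q=9
i=3: a=1 ⇒ p=149, q=10
(x₁, y₁) = (149, 10);  149² − 222·10² = 1 ✓

149 10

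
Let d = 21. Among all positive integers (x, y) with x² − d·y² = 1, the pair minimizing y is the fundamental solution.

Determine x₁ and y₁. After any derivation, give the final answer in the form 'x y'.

55 12

d=21: √d = [4; 1,1,2,1,1,8] (ℓ=6, even), read p_5/q_5
i=0: a=4 ⇒ p=4, q=1
…
i=2: a=1 ⇒ p=9, q=2
i=3: a=2 ⇒ p=23, q=5
i=4: a=1 ⇒ p=32, q=7
i=5: a=1 ⇒ p=55, q=12
fundamental: x₁=55, y₁=12  (since 3025 − 21·144 = 1)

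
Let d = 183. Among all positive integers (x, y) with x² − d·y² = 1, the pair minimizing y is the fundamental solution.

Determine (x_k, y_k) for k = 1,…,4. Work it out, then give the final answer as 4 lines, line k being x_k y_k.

√183 = [13; 1,1,8,1,1,26, …], period ℓ=6 (even) → k=5
step 0: (13, 1)  from 13·(1,0) + (0,1)
…
step 2: (27, 2)  from 1·(14,1) + (13,1)
step 3: (230, 17)  from 8·(27,2) + (14,1)
step 4: (257, 19)  from 1·(230,17) + (27,2)
step 5: (487, 36)  from 1·(257,19) + (230,17)
(x₁, y₁) = (487, 36);  487² − 183·36² = 1 ✓
k=2:  x_2 = 487·487+183·36·36 = 474337,  y_2 = 487·36+36·487 = 35064
k=3:  x_3 = 487·474337+183·36·35064 = 462003751,  y_3 = 487·35064+36·474337 = 34152300
k=4:  x_4 = 487·462003751+183·36·34152300 = 449991179137,  y_4 = 487·34152300+36·462003751 = 33264305136

487 36
474337 35064
462003751 34152300
449991179137 33264305136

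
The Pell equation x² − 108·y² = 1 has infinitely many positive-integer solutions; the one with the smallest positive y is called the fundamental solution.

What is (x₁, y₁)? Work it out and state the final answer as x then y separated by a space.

√108 → a₀=10, period (2,1,1,4,1,1,2,20); ℓ=8 even so k=7
a_0=10:  p_0=10·1+0=10,  q_0=10·0+1=1
a_1=2:  p_1=2·10+1=21,  q_1=2·1+0=2
a_2=1:  p_2=1·21+10=31,  q_2=1·2+1=3
a_3=1:  p_3=1·31+21=52,  q_3=1·3+2=5
a_4=4:  p_4=4·52+31=239,  q_4=4·5+3=23
…
a_6=1:  p_6=1·291+239=530,  q_6=1·28+23=51
a_7=2:  p_7=2·530+291=1351,  q_7=2·51+28=130
→ (1351, 130).  Check: 1351²=1825201, 108·130²=1825200, difference 1.

1351 130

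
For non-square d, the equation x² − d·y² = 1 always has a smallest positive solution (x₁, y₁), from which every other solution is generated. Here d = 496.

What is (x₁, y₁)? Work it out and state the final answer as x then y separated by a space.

[22; 3,1,2,4,1,…,1,3,44] for √496; ℓ=16 ⇒ convergent index 15
a_0=22:  p_0=22·1+0=22,  q_0=22·0+1=1
…
a_6=1:  p_6=1·1314+1069=2383,  q_6=1·59+48=107
…
a_14=1:  p_14=1·863293+389209=1252502,  q_14=1·38763+17476=56239
a_15=3:  p_15=3·1252502+863293=4620799,  q_15=3·56239+38763=207480
(x₁, y₁) = (4620799, 207480);  4620799² − 496·207480² = 1 ✓

4620799 207480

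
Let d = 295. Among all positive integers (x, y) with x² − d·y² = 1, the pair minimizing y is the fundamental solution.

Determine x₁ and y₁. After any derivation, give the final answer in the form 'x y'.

√295 → a₀=17, period (5,1,2,3,2,6,2,3,2,1,5,34); ℓ=12 even so k=11
i=0: a=17 ⇒ p=17, q=1
i=1: a=5 ⇒ p=86, q=5
…
i=3: a=2 ⇒ p=292, q=17
i=4: a=3 ⇒ p=979, q=57
…
i=6: a=6 ⇒ p=14479, q=843
i=7: a=2 ⇒ p=31208, q=1817
…
i=9: a=2 ⇒ p=247414, q=14405
i=10: a=1 ⇒ p=355517, q=20699
i=11: a=5 ⇒ p=2024999, q=117900
fundamental: x₁=2024999, y₁=117900  (since 4100620950001 − 295·13900410000 = 1)

2024999 117900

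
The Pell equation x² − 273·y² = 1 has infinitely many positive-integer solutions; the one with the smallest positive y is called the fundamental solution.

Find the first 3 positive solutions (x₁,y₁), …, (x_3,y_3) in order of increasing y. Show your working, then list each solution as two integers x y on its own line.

727 44
1057057 63976
1536960151 93021060

[16; 1,1,10,1,1,32] for √273; ℓ=6 ⇒ convergent index 5
step 0: (16, 1)  from 16·(1,0) + (0,1)
…
step 4: (380, 23)  from 1·(347,21) + (33,2)
step 5: (727, 44)  from 1·(380,23) + (347,21)
(x₁, y₁) = (727, 44);  727² − 273·44² = 1 ✓
k=2:  x_2 = 727·727+273·44·44 = 1057057,  y_2 = 727·44+44·727 = 63976
k=3:  x_3 = 727·1057057+273·44·63976 = 1536960151,  y_3 = 727·63976+44·1057057 = 93021060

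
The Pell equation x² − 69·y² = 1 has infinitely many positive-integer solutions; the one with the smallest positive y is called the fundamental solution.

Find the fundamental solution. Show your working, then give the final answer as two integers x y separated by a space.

7775 936

d=69: √d = [8; 3,3,1,4,1,3,3,16] (ℓ=8, even), read p_7/q_7
i=0: a=8 ⇒ p=8, q=1
…
i=2: a=3 ⇒ p=83, q=10
i=3: a=1 ⇒ p=108, q=13
…
i=6: a=3 ⇒ p=2384, q=287
i=7: a=3 ⇒ p=7775, q=936
→ (7775, 936).  Check: 7775²=60450625, 69·936²=60450624, difference 1.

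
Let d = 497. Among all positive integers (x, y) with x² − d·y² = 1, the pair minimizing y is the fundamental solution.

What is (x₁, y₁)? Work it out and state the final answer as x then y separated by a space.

[22; 3,2,2,5,6,5,2,2,3,44] for √497; ℓ=10 ⇒ convergent index 9
step 0: (22, 1)  from 22·(1,0) + (0,1)
step 1: (67, 3)  from 3·(22,1) + (1,0)
step 2: (156, 7)  from 2·(67,3) + (22,1)
…
step 4: (2051, 92)  from 5·(379,17) + (156,7)
step 5: (12685, 569)  from 6·(2051,92) + (379,17)
step 6: (65476, 2937)  from 5·(12685,569) + (2051,92)
step 7: (143637, 6443)  from 2·(65476,2937) + (12685,569)
step 8: (352750, 15823)  from 2·(143637,6443) + (65476,2937)
step 9: (1201887, 53912)  from 3·(352750,15823) + (143637,6443)
→ (1201887, 53912).  Check: 1201887²=1444532360769, 497·53912²=1444532360768, difference 1.

1201887 53912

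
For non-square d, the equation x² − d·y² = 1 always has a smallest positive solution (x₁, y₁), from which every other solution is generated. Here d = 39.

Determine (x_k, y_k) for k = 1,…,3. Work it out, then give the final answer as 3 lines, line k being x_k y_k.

25 4
1249 200
62425 9996

√39 = [6; 4,12, …], period ℓ=2 (even) → k=1
k=0  a_k=6  p_k/q_k = 6/1
k=1  a_k=4  p_k/q_k = 25/4
→ (25, 4).  Check: 25²=625, 39·4²=624, difference 1.
(25+4√39)^2 = 1249 + 200√39
(25+4√39)^3 = 62425 + 9996√39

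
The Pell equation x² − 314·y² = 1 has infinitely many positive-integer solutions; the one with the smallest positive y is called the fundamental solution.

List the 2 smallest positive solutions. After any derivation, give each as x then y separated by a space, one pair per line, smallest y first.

392499 22150
308110930001 17387705700

√314 → a₀=17, period (1,2,1,1,2,1,34); ℓ=7 odd so k=13
step 0: (17, 1)  from 17·(1,0) + (0,1)
step 1: (18, 1)  from 1·(17,1) + (1,0)
…
step 3: (71, 4)  from 1·(53,3) + (18,1)
step 4: (124, 7)  from 1·(71,4) + (53,3)
…
step 6: (443, 25)  from 1·(319,18) + (124,7)
step 7: (15381, 868)  from 34·(443,25) + (319,18)
…
step 9: (47029, 2654)  from 2·(15824,893) + (15381,868)
step 10: (62853, 3547)  from 1·(47029,2654) + (15824,893)
…
step 12: (282617, 15949)  from 2·(109882,6201) + (62853,3547)
step 13: (392499, 22150)  from 1·(282617,15949) + (109882,6201)
→ (392499, 22150).  Check: 392499²=154055465001, 314·22150²=154055465000, difference 1.
k=2:  x_2 = 392499·392499+314·22150·22150 = 308110930001,  y_2 = 392499·22150+22150·392499 = 17387705700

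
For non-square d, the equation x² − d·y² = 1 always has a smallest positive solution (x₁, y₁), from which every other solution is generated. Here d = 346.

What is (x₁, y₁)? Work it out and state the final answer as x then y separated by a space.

√346 = [18; 1,1,1,1,36, …], period ℓ=5 (odd) → k=9
a_0=18:  p_0=18·1+0=18,  q_0=18·0+1=1
a_1=1:  p_1=1·18+1=19,  q_1=1·1+0=1
a_2=1:  p_2=1·19+18=37,  q_2=1·1+1=2
…
a_4=1:  p_4=1·56+37=93,  q_4=1·3+2=5
a_5=36:  p_5=36·93+56=3404,  q_5=36·5+3=183
a_6=1:  p_6=1·3404+93=3497,  q_6=1·183+5=188
a_7=1:  p_7=1·3497+3404=6901,  q_7=1·188+183=371
a_8=1:  p_8=1·6901+3497=10398,  q_8=1·371+188=559
a_9=1:  p_9=1·10398+6901=17299,  q_9=1·559+371=930
fundamental: x₁=17299, y₁=930  (since 299255401 − 346·864900 = 1)

17299 930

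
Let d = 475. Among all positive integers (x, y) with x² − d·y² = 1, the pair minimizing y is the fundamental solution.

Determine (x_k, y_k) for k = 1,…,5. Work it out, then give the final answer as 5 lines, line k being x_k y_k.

√475 → a₀=21, period (1,3,1,6,2,6,1,3,1,42); ℓ=10 even so k=9
k=0  a_k=21  p_k/q_k = 21/1
…
k=2  a_k=3  p_k/q_k = 87/4
k=3  a_k=1  p_k/q_k = 109/5
…
k=5  a_k=2  p_k/q_k = 1591/73
…
k=8  a_k=3  p_k/q_k = 45921/2107
k=9  a_k=1  p_k/q_k = 57799/2652
→ (57799, 2652).  Check: 57799²=3340724401, 475·2652²=3340724400, difference 1.
(57799+2652√475)^2 = 6681448801 + 306565896√475
(57799+2652√475)^3 = 772362118440199 + 35438404443156√475
(57799+2652√475)^4 = 89283516160768675201 + 4096608676513381392√475
(57799+2652√475)^5 = 10320995900380175197444999 + 473559769752155457709260√475

57799 2652
6681448801 306565896
772362118440199 35438404443156
89283516160768675201 4096608676513381392
10320995900380175197444999 473559769752155457709260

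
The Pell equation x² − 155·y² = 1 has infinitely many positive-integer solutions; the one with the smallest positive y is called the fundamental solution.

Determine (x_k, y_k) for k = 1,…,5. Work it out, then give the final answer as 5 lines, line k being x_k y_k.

d=155: √d = [12; 2,4,2,24] (ℓ=4, even), read p_3/q_3
i=0: a=12 ⇒ p=12, q=1
…
i=2: a=4 ⇒ p=112, q=9
i=3: a=2 ⇒ p=249, q=20
fundamental: x₁=249, y₁=20  (since 62001 − 155·400 = 1)
(249+20√155)^2 = 124001 + 9960√155
(249+20√155)^3 = 61752249 + 4960060√155
(249+20√155)^4 = 30752496001 + 2470099920√155
(249+20√155)^5 = 15314681256249 + 1230104800100√155

249 20
124001 9960
61752249 4960060
30752496001 2470099920
15314681256249 1230104800100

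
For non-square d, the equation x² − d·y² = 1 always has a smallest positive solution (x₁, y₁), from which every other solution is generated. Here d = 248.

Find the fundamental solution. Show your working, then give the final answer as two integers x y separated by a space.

d=248: √d = [15; 1,2,1,30] (ℓ=4, even), read p_3/q_3
a_0=15:  p_0=15·1+0=15,  q_0=15·0+1=1
a_1=1:  p_1=1·15+1=16,  q_1=1·1+0=1
a_2=2:  p_2=2·16+15=47,  q_2=2·1+1=3
a_3=1:  p_3=1·47+16=63,  q_3=1·3+1=4
(x₁, y₁) = (63, 4);  63² − 248·4² = 1 ✓

63 4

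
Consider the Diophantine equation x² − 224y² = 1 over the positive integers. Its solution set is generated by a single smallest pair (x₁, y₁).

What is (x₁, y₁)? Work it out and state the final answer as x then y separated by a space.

15 1

√224 = [14; 1,28, …], period ℓ=2 (even) → k=1
step 0: (14, 1)  from 14·(1,0) + (0,1)
step 1: (15, 1)  from 1·(14,1) + (1,0)
(x₁, y₁) = (15, 1);  15² − 224·1² = 1 ✓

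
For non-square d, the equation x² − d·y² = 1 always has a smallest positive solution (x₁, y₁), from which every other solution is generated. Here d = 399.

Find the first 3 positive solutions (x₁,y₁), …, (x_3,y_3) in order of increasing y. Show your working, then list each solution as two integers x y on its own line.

d=399: √d = [19; 1,38] (ℓ=2, even), read p_1/q_1
step 0: (19, 1)  from 19·(1,0) + (0,1)
step 1: (20, 1)  from 1·(19,1) + (1,0)
fundamental: x₁=20, y₁=1  (since 400 − 399·1 = 1)
k=2:  x_2 = 20·20+399·1·1 = 799,  y_2 = 20·1+1·20 = 40
k=3:  x_3 = 20·799+399·1·40 = 31940,  y_3 = 20·40+1·799 = 1599

20 1
799 40
31940 1599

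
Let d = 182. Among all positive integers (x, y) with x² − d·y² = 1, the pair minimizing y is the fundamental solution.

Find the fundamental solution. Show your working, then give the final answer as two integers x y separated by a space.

√182 → a₀=13, period (2,26); ℓ=2 even so k=1
k=0  a_k=13  p_k/q_k = 13/1
k=1  a_k=2  p_k/q_k = 27/2
(x₁, y₁) = (27, 2);  27² − 182·2² = 1 ✓

27 2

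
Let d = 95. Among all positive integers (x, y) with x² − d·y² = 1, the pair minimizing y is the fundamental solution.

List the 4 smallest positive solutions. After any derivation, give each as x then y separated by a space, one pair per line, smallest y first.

39 4
3041 312
237159 24332
18495361 1897584

√95 → a₀=9, period (1,2,1,18); ℓ=4 even so k=3
k=0  a_k=9  p_k/q_k = 9/1
k=1  a_k=1  p_k/q_k = 10/1
k=2  a_k=2  p_k/q_k = 29/3
k=3  a_k=1  p_k/q_k = 39/4
(x₁, y₁) = (39, 4);  39² − 95·4² = 1 ✓
(x_2, y_2) = (39·39 + 95·4·4, 39·4 + 4·39) = (3041, 312)
(x_3, y_3) = (39·3041 + 95·4·312, 39·312 + 4·3041) = (237159, 24332)
(x_4, y_4) = (39·237159 + 95·4·24332, 39·24332 + 4·237159) = (18495361, 1897584)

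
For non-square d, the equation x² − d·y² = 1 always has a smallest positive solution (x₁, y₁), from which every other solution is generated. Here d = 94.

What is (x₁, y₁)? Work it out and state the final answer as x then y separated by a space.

[9; 1,2,3,1,1,…,2,1,18] for √94; ℓ=16 ⇒ convergent index 15
i=0: a=9 ⇒ p=9, q=1
i=1: a=1 ⇒ p=10, q=1
…
i=4: a=1 ⇒ p=126, q=13
i=5: a=1 ⇒ p=223, q=23
i=6: a=5 ⇒ p=1241, q=128
i=7: a=1 ⇒ p=1464, q=151
…
i=9: a=1 ⇒ p=14417, q=1487
i=10: a=5 ⇒ p=85038, q=8771
i=11: a=1 ⇒ p=99455, q=10258
…
i=13: a=3 ⇒ p=652934, q=67345
i=14: a=2 ⇒ p=1490361, q=153719
i=15: a=1 ⇒ p=2143295, q=221064
(x₁, y₁) = (2143295, 221064);  2143295² − 94·221064² = 1 ✓

2143295 221064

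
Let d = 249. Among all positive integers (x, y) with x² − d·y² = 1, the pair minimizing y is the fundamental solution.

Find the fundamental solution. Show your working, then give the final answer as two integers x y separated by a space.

√249 → a₀=15, period (1,3,1,1,5,…,3,1,30); ℓ=16 even so k=15
i=0: a=15 ⇒ p=15, q=1
…
i=2: a=3 ⇒ p=63, q=4
…
i=14: a=3 ⇒ p=6669699, q=422675
i=15: a=1 ⇒ p=8553815, q=542076
fundamental: x₁=8553815, y₁=542076  (since 73167751054225 − 249·293846389776 = 1)

8553815 542076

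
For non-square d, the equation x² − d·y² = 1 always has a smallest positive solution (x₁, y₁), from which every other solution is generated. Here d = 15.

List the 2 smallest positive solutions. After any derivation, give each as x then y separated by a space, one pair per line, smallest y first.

√15 → a₀=3, period (1,6); ℓ=2 even so k=1
k=0  a_k=3  p_k/q_k = 3/1
k=1  a_k=1  p_k/q_k = 4/1
→ (4, 1).  Check: 4²=16, 15·1²=15, difference 1.
k=2:  x_2 = 4·4+15·1·1 = 31,  y_2 = 4·1+1·4 = 8

4 1
31 8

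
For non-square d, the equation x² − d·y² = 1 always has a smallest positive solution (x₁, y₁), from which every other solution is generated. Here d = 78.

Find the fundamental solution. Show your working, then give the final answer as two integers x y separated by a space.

√78 → a₀=8, period (1,4,1,16); ℓ=4 even so k=3
i=0: a=8 ⇒ p=8, q=1
…
i=2: a=4 ⇒ p=44, q=5
i=3: a=1 ⇒ p=53, q=6
(x₁, y₁) = (53, 6);  53² − 78·6² = 1 ✓

53 6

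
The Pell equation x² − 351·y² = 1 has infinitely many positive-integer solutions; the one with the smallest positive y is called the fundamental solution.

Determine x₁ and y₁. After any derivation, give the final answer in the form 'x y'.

d=351: √d = [18; 1,2,1,3,2,2,2,3,1,2,1,36] (ℓ=12, even), read p_11/q_11
step 0: (18, 1)  from 18·(1,0) + (0,1)
step 1: (19, 1)  from 1·(18,1) + (1,0)
…
step 4: (281, 15)  from 3·(75,4) + (56,3)
…
step 6: (1555, 83)  from 2·(637,34) + (281,15)
step 7: (3747, 200)  from 2·(1555,83) + (637,34)
…
step 10: (45882, 2449)  from 2·(16543,883) + (12796,683)
step 11: (62425, 3332)  from 1·(45882,2449) + (16543,883)
→ (62425, 3332).  Check: 62425²=3896880625, 351·3332²=3896880624, difference 1.

62425 3332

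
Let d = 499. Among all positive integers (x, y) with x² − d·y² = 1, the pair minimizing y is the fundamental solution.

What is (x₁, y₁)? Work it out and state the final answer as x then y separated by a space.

4490 201

√499 = [22; 2,1,21,1,2,44, …], period ℓ=6 (even) → k=5
step 0: (22, 1)  from 22·(1,0) + (0,1)
step 1: (45, 2)  from 2·(22,1) + (1,0)
step 2: (67, 3)  from 1·(45,2) + (22,1)
step 3: (1452, 65)  from 21·(67,3) + (45,2)
step 4: (1519, 68)  from 1·(1452,65) + (67,3)
step 5: (4490, 201)  from 2·(1519,68) + (1452,65)
→ (4490, 201).  Check: 4490²=20160100, 499·201²=20160099, difference 1.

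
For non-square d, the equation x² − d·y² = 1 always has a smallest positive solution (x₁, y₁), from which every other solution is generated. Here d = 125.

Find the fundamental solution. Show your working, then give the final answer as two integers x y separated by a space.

√125 = [11; 5,1,1,5,22, …], period ℓ=5 (odd) → k=9
step 0: (11, 1)  from 11·(1,0) + (0,1)
step 1: (56, 5)  from 5·(11,1) + (1,0)
step 2: (67, 6)  from 1·(56,5) + (11,1)
…
step 4: (682, 61)  from 5·(123,11) + (67,6)
step 5: (15127, 1353)  from 22·(682,61) + (123,11)
step 6: (76317, 6826)  from 5·(15127,1353) + (682,61)
step 7: (91444, 8179)  from 1·(76317,6826) + (15127,1353)
step 8: (167761, 15005)  from 1·(91444,8179) + (76317,6826)
step 9: (930249, 83204)  from 5·(167761,15005) + (91444,8179)
(x₁, y₁) = (930249, 83204);  930249² − 125·83204² = 1 ✓

930249 83204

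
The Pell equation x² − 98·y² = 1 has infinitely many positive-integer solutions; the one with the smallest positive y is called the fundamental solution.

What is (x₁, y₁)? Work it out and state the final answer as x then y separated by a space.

99 10

√98 = [9; 1,8,1,18, …], period ℓ=4 (even) → k=3
step 0: (9, 1)  from 9·(1,0) + (0,1)
…
step 2: (89, 9)  from 8·(10,1) + (9,1)
step 3: (99, 10)  from 1·(89,9) + (10,1)
(x₁, y₁) = (99, 10);  99² − 98·10² = 1 ✓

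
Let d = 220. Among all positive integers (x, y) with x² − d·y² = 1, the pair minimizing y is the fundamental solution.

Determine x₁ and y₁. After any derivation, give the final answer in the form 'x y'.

√220 = [14; 1,4,1,28, …], period ℓ=4 (even) → k=3
a_0=14:  p_0=14·1+0=14,  q_0=14·0+1=1
a_1=1:  p_1=1·14+1=15,  q_1=1·1+0=1
a_2=4:  p_2=4·15+14=74,  q_2=4·1+1=5
a_3=1:  p_3=1·74+15=89,  q_3=1·5+1=6
fundamental: x₁=89, y₁=6  (since 7921 − 220·36 = 1)

89 6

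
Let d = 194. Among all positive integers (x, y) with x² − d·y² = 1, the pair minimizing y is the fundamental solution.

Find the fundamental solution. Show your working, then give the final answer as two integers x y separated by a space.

[13; 1,12,1,26] for √194; ℓ=4 ⇒ convergent index 3
k=0  a_k=13  p_k/q_k = 13/1
k=1  a_k=1  p_k/q_k = 14/1
k=2  a_k=12  p_k/q_k = 181/13
k=3  a_k=1  p_k/q_k = 195/14
→ (195, 14).  Check: 195²=38025, 194·14²=38024, difference 1.

195 14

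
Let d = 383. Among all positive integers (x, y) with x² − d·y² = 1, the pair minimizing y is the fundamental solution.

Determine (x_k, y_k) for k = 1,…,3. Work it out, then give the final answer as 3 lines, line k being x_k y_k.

18768 959
704475647 35997024
26443197867024 1351184291905

[19; 1,1,3,19,3,1,1,38] for √383; ℓ=8 ⇒ convergent index 7
k=0  a_k=19  p_k/q_k = 19/1
…
k=2  a_k=1  p_k/q_k = 39/2
k=3  a_k=3  p_k/q_k = 137/7
…
k=6  a_k=1  p_k/q_k = 10705/547
k=7  a_k=1  p_k/q_k = 18768/959
fundamental: x₁=18768, y₁=959  (since 352237824 − 383·919681 = 1)
(18768+959√383)^2 = 704475647 + 35997024√383
(18768+959√383)^3 = 26443197867024 + 1351184291905√383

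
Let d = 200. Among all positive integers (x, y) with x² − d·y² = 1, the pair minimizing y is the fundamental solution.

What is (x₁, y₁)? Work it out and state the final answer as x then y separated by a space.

99 7

√200 → a₀=14, period (7,28); ℓ=2 even so k=1
i=0: a=14 ⇒ p=14, q=1
i=1: a=7 ⇒ p=99, q=7
→ (99, 7).  Check: 99²=9801, 200·7²=9800, difference 1.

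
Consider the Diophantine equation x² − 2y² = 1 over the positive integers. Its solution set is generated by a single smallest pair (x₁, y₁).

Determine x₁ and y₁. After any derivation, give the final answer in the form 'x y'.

3 2

[1; 2] for √2; ℓ=1 ⇒ convergent index 1
a_0=1:  p_0=1·1+0=1,  q_0=1·0+1=1
a_1=2:  p_1=2·1+1=3,  q_1=2·1+0=2
→ (3, 2).  Check: 3²=9, 2·2²=8, difference 1.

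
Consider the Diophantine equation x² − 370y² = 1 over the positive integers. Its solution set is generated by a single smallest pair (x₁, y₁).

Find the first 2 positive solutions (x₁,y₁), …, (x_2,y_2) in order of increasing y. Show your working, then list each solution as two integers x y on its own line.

213859 11118
91471343761 4755368724

d=370: √d = [19; 4,4,38] (ℓ=3, odd), read p_5/q_5
k=0  a_k=19  p_k/q_k = 19/1
k=1  a_k=4  p_k/q_k = 77/4
…
k=3  a_k=38  p_k/q_k = 12503/650
k=4  a_k=4  p_k/q_k = 50339/2617
k=5  a_k=4  p_k/q_k = 213859/11118
fundamental: x₁=213859, y₁=11118  (since 45735671881 − 370·123609924 = 1)
(213859+11118√370)^2 = 91471343761 + 4755368724√370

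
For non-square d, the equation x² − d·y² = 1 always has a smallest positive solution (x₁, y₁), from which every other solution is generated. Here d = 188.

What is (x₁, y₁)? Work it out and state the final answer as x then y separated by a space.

4607 336

[13; 1,2,2,6,2,2,1,26] for √188; ℓ=8 ⇒ convergent index 7
step 0: (13, 1)  from 13·(1,0) + (0,1)
step 1: (14, 1)  from 1·(13,1) + (1,0)
step 2: (41, 3)  from 2·(14,1) + (13,1)
…
step 4: (617, 45)  from 6·(96,7) + (41,3)
…
step 6: (3277, 239)  from 2·(1330,97) + (617,45)
step 7: (4607, 336)  from 1·(3277,239) + (1330,97)
→ (4607, 336).  Check: 4607²=21224449, 188·336²=21224448, difference 1.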